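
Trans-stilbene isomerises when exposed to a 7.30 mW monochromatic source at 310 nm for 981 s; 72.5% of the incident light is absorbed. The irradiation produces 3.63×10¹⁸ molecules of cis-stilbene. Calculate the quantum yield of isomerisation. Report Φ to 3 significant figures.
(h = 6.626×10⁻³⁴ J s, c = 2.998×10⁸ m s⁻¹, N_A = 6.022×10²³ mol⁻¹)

Product: 3.63×10¹⁸ / 6.022×10²³ = 6.028×10⁻⁶ mol.
Photon energy at 310 nm: hc/λ = (6.626×10⁻³⁴)(2.998×10⁸)/(310×10⁻⁹) = 6.408×10⁻¹⁹ J.
Energy delivered: (7.30 mW)(981 s) = 7.161 J.
Photons incident: 7.161 / 6.408×10⁻¹⁹ = 1.118×10¹⁹, i.e. 1.118×10¹⁹/6.022×10²³ = 1.857×10⁻⁵ mol.
Photons absorbed: 0.725 × 1.857×10⁻⁵ = 1.346×10⁻⁵ mol.
Φ = 6.028×10⁻⁶ mol / 1.346×10⁻⁵ mol photons = 0.448.

Φ = 0.448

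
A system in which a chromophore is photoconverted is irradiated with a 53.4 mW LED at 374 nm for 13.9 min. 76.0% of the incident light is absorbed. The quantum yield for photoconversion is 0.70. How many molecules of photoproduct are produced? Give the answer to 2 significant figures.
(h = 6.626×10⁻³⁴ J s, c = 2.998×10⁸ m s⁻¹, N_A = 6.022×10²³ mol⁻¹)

Photon energy at 374 nm: hc/λ = (6.626×10⁻³⁴)(2.998×10⁸)/(374×10⁻⁹) = 5.311×10⁻¹⁹ J.
Energy delivered: (53.4 mW)(834 s) = 44.54 J.
Photons incident: 44.54 / 5.311×10⁻¹⁹ = 8.386×10¹⁹, i.e. 8.386×10¹⁹/6.022×10²³ = 1.393×10⁻⁴ mol.
Photons absorbed: 0.760 × 1.393×10⁻⁴ = 1.059×10⁻⁴ mol.
Product: Φ × n_abs = 0.70 × 1.059×10⁻⁴ = 7.413×10⁻⁵ mol.
As a count: 7.413×10⁻⁵ × 6.022×10²³ = 4.5×10¹⁹.

4.5×10¹⁹ molecules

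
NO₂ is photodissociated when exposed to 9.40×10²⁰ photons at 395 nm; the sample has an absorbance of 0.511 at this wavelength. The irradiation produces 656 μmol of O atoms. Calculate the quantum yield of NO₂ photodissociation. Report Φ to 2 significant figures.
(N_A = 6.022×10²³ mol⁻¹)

Φ = 0.61

Product: 656 μmol = 6.56×10⁻⁴ mol.
Moles of photons: 9.40×10²⁰ / 6.022×10²³ = 0.001561 mol.
Fraction absorbed: 1 − 10^(−0.511) = 0.6917.
Photons absorbed: 0.6917 × 0.001561 = 0.001080 mol.
Φ = 6.56×10⁻⁴ mol / 0.001080 mol photons = 0.61.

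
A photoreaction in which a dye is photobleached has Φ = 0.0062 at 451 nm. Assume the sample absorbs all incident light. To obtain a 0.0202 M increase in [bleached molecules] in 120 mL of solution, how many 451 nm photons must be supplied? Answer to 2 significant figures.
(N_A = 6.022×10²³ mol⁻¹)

Product: (0.0202 M)(0.12 L) = 0.002424 mol.
Photons that must be absorbed: 0.002424 / 0.0062 = 0.3910 mol.
Photon count: 0.3910 × 6.022×10²³ = 2.4×10²³.

2.4×10²³ photons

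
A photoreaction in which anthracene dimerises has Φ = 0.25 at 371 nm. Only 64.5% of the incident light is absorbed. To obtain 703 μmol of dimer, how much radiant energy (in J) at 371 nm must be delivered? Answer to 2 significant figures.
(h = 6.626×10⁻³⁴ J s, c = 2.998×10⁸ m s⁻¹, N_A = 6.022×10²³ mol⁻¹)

Product: 703 μmol = 7.03×10⁻⁴ mol.
Photons that must be absorbed: 7.03×10⁻⁴ / 0.25 = 0.002812 mol.
Incident photons needed: 0.002812 / 0.645 = 0.004360 mol.
Photon energy: hc/λ = 5.354×10⁻¹⁹ J; per mole, 3.224×10⁵ J mol⁻¹.
Energy required: 0.004360 × 3.224×10⁵ = 1400 J.

1400 J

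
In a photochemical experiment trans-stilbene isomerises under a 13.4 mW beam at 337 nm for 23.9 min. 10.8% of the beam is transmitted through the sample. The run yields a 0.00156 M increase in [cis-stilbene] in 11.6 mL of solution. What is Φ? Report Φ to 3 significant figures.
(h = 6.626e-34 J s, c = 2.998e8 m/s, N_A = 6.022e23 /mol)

Product: (0.00156 M)(0.0116 L) = 1.810e-5 mol.
Photon energy at 337 nm: hc/λ = (6.626e-34)(2.998e8)/(337e-9) = 5.895e-19 J.
Energy delivered: (13.4 mW)(1434 s) = 19.22 J.
Photons incident: 19.22 / 5.895e-19 = 3.260e19, i.e. 3.260e19/6.022e23 = 5.413e-5 mol.
Fraction absorbed: 1 − 10.8/100 = 0.8920.
Photons absorbed: 0.8920 × 5.413e-5 = 4.828e-5 mol.
Φ = 1.810e-5 mol / 4.828e-5 mol photons = 0.375.

Φ = 0.375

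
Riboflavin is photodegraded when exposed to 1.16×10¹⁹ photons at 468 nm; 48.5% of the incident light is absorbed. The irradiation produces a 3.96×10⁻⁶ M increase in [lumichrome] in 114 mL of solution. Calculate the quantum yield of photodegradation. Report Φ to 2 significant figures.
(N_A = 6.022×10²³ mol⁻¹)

Product: (3.96×10⁻⁶ M)(0.114 L) = 4.514×10⁻⁷ mol.
Moles of photons: 1.16×10¹⁹ / 6.022×10²³ = 1.926×10⁻⁵ mol.
Photons absorbed: 0.485 × 1.926×10⁻⁵ = 9.341×10⁻⁶ mol.
Φ = 4.514×10⁻⁷ mol / 9.341×10⁻⁶ mol photons = 0.048.

Φ = 0.048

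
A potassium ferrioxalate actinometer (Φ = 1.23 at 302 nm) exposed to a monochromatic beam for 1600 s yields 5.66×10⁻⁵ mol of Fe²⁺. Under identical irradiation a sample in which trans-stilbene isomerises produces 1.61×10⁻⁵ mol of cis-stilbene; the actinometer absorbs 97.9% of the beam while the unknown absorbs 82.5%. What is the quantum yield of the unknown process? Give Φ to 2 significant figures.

Φ = 0.42

Photons absorbed by the actinometer: 5.66×10⁻⁵ / 1.23 = 4.602×10⁻⁵ mol.
Incident flux: 4.602×10⁻⁵ / 0.979 = 4.701×10⁻⁵ einstein.
Absorbed by unknown: 0.825 × 4.701×10⁻⁵ = 3.878×10⁻⁵ mol.
Φ(unknown) = 1.61×10⁻⁵ / 3.878×10⁻⁵ = 0.42.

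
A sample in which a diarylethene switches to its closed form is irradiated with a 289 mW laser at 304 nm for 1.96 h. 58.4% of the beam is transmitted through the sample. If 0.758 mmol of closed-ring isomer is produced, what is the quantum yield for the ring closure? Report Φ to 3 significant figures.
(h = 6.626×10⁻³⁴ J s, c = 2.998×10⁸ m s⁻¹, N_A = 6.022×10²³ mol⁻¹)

Product: 0.758 mmol = 7.58×10⁻⁴ mol.
Photon energy at 304 nm: hc/λ = (6.626×10⁻³⁴)(2.998×10⁸)/(304×10⁻⁹) = 6.534×10⁻¹⁹ J.
Energy delivered: (289 mW)(7056 s) = 2039 J.
Photons incident: 2039 / 6.534×10⁻¹⁹ = 3.121×10²¹, i.e. 3.121×10²¹/6.022×10²³ = 0.005183 mol.
Fraction absorbed: 1 − 58.4/100 = 0.4160.
Photons absorbed: 0.4160 × 0.005183 = 0.002156 mol.
Φ = 7.58×10⁻⁴ mol / 0.002156 mol photons = 0.352.

Φ = 0.352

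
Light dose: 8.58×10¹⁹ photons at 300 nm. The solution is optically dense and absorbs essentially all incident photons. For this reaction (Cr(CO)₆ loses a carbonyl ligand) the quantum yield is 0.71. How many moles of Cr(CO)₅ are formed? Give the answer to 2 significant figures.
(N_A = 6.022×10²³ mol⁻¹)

Moles of photons: 8.58×10¹⁹ / 6.022×10²³ = 1.425×10⁻⁴ mol.
Product: Φ × n_abs = 0.71 × 1.425×10⁻⁴ = 1.012×10⁻⁴ mol.

1.0×10⁻⁴ mol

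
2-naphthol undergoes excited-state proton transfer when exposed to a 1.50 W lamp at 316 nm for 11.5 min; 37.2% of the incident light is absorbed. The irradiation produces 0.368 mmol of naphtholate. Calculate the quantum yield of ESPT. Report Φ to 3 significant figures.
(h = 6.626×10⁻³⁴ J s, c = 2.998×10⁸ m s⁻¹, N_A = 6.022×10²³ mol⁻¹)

Product: 0.368 mmol = 3.68×10⁻⁴ mol.
Photon energy at 316 nm: hc/λ = (6.626×10⁻³⁴)(2.998×10⁸)/(316×10⁻⁹) = 6.286×10⁻¹⁹ J.
Energy delivered: (1.50 W)(690 s) = 1035 J.
Photons incident: 1035 / 6.286×10⁻¹⁹ = 1.647×10²¹, i.e. 1.647×10²¹/6.022×10²³ = 0.002735 mol.
Photons absorbed: 0.372 × 0.002735 = 0.001017 mol.
Φ = 3.68×10⁻⁴ mol / 0.001017 mol photons = 0.362.

Φ = 0.362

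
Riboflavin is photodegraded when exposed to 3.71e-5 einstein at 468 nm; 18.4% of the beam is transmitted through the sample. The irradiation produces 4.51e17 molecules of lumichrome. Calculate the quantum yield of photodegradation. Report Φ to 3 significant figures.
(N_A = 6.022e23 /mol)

Φ = 0.0247

Product: 4.51e17 / 6.022e23 = 7.489e-7 mol.
Fraction absorbed: 1 − 18.4/100 = 0.8160.
Photons absorbed: 0.8160 × 3.71e-5 = 3.027e-5 mol.
Φ = 7.489e-7 mol / 3.027e-5 mol photons = 0.0247.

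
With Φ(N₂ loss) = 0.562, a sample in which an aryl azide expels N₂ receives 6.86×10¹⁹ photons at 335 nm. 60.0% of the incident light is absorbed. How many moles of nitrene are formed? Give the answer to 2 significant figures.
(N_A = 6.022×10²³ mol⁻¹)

3.8×10⁻⁵ mol

Moles of photons: 6.86×10¹⁹ / 6.022×10²³ = 1.139×10⁻⁴ mol.
Photons absorbed: 0.600 × 1.139×10⁻⁴ = 6.834×10⁻⁵ mol.
Product: Φ × n_abs = 0.562 × 6.834×10⁻⁵ = 3.841×10⁻⁵ mol.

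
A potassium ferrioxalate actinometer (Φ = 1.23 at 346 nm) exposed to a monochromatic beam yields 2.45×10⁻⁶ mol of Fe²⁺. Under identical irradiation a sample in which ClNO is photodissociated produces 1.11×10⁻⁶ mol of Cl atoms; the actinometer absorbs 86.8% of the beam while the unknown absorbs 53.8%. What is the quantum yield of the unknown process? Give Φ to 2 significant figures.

Φ = 0.90

Photons absorbed by the actinometer: 2.45×10⁻⁶ / 1.23 = 1.992×10⁻⁶ mol.
Incident flux: 1.992×10⁻⁶ / 0.868 = 2.295×10⁻⁶ einstein.
Absorbed by unknown: 0.538 × 2.295×10⁻⁶ = 1.235×10⁻⁶ mol.
Φ(unknown) = 1.11×10⁻⁶ / 1.235×10⁻⁶ = 0.90.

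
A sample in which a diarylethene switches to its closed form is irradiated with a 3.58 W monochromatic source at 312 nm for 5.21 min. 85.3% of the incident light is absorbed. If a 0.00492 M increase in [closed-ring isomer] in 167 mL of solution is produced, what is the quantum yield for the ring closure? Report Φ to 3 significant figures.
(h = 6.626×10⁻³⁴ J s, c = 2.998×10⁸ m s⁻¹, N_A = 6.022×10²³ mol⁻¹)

Product: (0.00492 M)(0.167 L) = 8.216×10⁻⁴ mol.
Photon energy at 312 nm: hc/λ = (6.626×10⁻³⁴)(2.998×10⁸)/(312×10⁻⁹) = 6.367×10⁻¹⁹ J.
Energy delivered: (3.58 W)(312.6 s) = 1119 J.
Photons incident: 1119 / 6.367×10⁻¹⁹ = 1.757×10²¹, i.e. 1.757×10²¹/6.022×10²³ = 0.002918 mol.
Photons absorbed: 0.853 × 0.002918 = 0.002489 mol.
Φ = 8.216×10⁻⁴ mol / 0.002489 mol photons = 0.330.

Φ = 0.330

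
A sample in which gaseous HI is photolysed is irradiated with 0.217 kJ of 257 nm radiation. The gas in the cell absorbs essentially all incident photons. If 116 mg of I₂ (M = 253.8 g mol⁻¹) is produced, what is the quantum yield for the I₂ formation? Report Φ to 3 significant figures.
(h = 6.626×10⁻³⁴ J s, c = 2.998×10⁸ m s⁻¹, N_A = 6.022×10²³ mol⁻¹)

Product: 116 mg / 253.8 g mol⁻¹ = 4.571×10⁻⁴ mol.
Photon energy at 257 nm: hc/λ = (6.626×10⁻³⁴)(2.998×10⁸)/(257×10⁻⁹) = 7.729×10⁻¹⁹ J.
Incident energy: 0.217 kJ = 217 J.
Photons incident: 217 / 7.729×10⁻¹⁹ = 2.808×10²⁰, i.e. 2.808×10²⁰/6.022×10²³ = 4.663×10⁻⁴ mol.
Φ = 4.571×10⁻⁴ mol / 4.663×10⁻⁴ mol photons = 0.980.

Φ = 0.980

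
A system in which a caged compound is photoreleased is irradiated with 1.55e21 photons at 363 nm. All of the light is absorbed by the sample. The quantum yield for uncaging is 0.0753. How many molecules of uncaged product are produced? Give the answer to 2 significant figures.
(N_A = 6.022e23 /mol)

1.2e20 molecules

Moles of photons: 1.55e21 / 6.022e23 = 0.002574 mol.
Product: Φ × n_abs = 0.0753 × 0.002574 = 1.938e-4 mol.
As a count: 1.938e-4 × 6.022e23 = 1.2e20.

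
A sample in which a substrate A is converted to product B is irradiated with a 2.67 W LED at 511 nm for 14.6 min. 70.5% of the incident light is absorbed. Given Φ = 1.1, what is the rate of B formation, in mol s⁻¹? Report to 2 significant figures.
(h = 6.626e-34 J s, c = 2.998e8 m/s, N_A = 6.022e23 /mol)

Photon energy at 511 nm: hc/λ = (6.626e-34)(2.998e8)/(511e-9) = 3.887e-19 J.
Energy delivered: (2.67 W)(876 s) = 2339 J.
Photons incident: 2339 / 3.887e-19 = 6.017e21, i.e. 6.017e21/6.022e23 = 0.009992 mol.
Photons absorbed: 0.705 × 0.009992 = 0.007044 mol.
Product formed: 1.1 × 0.007044 = 0.007748 mol.
Rate: 0.007748 / 876 s = 8.8e-6 mol s⁻¹.

8.8e-6 mol s⁻¹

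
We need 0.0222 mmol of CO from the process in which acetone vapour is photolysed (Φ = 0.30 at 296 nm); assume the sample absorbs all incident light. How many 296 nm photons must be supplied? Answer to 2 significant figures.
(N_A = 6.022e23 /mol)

4.5e19 photons

Product: 0.0222 mmol = 2.22e-5 mol.
Photons that must be absorbed: 2.22e-5 / 0.30 = 7.400e-5 mol.
Photon count: 7.400e-5 × 6.022e23 = 4.5e19.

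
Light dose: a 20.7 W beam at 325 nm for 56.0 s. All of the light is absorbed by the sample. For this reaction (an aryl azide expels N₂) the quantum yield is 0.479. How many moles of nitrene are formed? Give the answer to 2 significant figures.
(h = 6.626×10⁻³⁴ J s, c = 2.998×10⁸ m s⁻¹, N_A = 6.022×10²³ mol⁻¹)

0.0015 mol

Photon energy at 325 nm: hc/λ = (6.626×10⁻³⁴)(2.998×10⁸)/(325×10⁻⁹) = 6.112×10⁻¹⁹ J.
Energy delivered: (20.7 W)(56 s) = 1159 J.
Photons incident: 1159 / 6.112×10⁻¹⁹ = 1.896×10²¹, i.e. 1.896×10²¹/6.022×10²³ = 0.003148 mol.
Product: Φ × n_abs = 0.479 × 0.003148 = 0.001508 mol.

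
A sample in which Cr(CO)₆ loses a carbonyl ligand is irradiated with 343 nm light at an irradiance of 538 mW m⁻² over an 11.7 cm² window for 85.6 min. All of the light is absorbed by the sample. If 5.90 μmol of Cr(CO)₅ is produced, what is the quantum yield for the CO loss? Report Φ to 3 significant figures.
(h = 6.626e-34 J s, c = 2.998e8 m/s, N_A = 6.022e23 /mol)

Φ = 0.636

Product: 5.90 μmol = 5.90e-6 mol.
Photon energy at 343 nm: hc/λ = (6.626e-34)(2.998e8)/(343e-9) = 5.791e-19 J.
Energy delivered: (538 mW m⁻²)(11.7e-4 m²)(5136 s) = 3.233 J.
Photons incident: 3.233 / 5.791e-19 = 5.583e18, i.e. 5.583e18/6.022e23 = 9.271e-6 mol.
Φ = 5.90e-6 mol / 9.271e-6 mol photons = 0.636.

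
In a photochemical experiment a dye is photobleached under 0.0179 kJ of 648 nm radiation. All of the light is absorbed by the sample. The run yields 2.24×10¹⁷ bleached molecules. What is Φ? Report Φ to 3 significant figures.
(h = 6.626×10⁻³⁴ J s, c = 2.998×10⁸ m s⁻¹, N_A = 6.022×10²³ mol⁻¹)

Product: 2.24×10¹⁷ / 6.022×10²³ = 3.720×10⁻⁷ mol.
Photon energy at 648 nm: hc/λ = (6.626×10⁻³⁴)(2.998×10⁸)/(648×10⁻⁹) = 3.066×10⁻¹⁹ J.
Incident energy: 0.0179 kJ = 17.9 J.
Photons incident: 17.9 / 3.066×10⁻¹⁹ = 5.838×10¹⁹, i.e. 5.838×10¹⁹/6.022×10²³ = 9.694×10⁻⁵ mol.
Φ = 3.720×10⁻⁷ mol / 9.694×10⁻⁵ mol photons = 0.00384.

Φ = 0.00384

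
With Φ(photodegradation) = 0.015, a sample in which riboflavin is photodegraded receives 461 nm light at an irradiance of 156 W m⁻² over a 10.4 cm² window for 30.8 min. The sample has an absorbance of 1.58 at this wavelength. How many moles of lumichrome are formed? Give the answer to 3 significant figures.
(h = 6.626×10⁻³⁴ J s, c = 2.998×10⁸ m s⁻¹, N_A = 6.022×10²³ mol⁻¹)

1.69×10⁻⁵ mol

Photon energy at 461 nm: hc/λ = (6.626×10⁻³⁴)(2.998×10⁸)/(461×10⁻⁹) = 4.309×10⁻¹⁹ J.
Energy delivered: (156 W m⁻²)(10.4×10⁻⁴ m²)(1848 s) = 299.8 J.
Photons incident: 299.8 / 4.309×10⁻¹⁹ = 6.958×10²⁰, i.e. 6.958×10²⁰/6.022×10²³ = 0.001155 mol.
Fraction absorbed: 1 − 10^(−1.58) = 0.9737.
Photons absorbed: 0.9737 × 0.001155 = 0.001125 mol.
Product: Φ × n_abs = 0.015 × 0.001125 = 1.687×10⁻⁵ mol.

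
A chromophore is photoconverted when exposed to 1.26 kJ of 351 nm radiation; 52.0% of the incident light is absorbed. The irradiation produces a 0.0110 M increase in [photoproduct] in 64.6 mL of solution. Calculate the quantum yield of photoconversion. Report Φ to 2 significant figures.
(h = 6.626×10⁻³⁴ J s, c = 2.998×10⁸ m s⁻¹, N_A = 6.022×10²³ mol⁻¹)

Φ = 0.37

Product: (0.0110 M)(0.0646 L) = 7.106×10⁻⁴ mol.
Photon energy at 351 nm: hc/λ = (6.626×10⁻³⁴)(2.998×10⁸)/(351×10⁻⁹) = 5.659×10⁻¹⁹ J.
Incident energy: 1.26 kJ = 1260 J.
Photons incident: 1260 / 5.659×10⁻¹⁹ = 2.227×10²¹, i.e. 2.227×10²¹/6.022×10²³ = 0.003698 mol.
Photons absorbed: 0.520 × 0.003698 = 0.001923 mol.
Φ = 7.106×10⁻⁴ mol / 0.001923 mol photons = 0.37.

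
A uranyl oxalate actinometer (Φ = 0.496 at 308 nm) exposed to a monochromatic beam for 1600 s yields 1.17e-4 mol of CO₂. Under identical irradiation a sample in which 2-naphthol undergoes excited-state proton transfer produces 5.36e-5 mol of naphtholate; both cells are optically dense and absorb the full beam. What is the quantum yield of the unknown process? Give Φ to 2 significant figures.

Φ = 0.23

Photons absorbed by the actinometer: 1.17e-4 / 0.496 = 2.359e-4 mol.
Φ(unknown) = 5.36e-5 / 2.359e-4 = 0.23.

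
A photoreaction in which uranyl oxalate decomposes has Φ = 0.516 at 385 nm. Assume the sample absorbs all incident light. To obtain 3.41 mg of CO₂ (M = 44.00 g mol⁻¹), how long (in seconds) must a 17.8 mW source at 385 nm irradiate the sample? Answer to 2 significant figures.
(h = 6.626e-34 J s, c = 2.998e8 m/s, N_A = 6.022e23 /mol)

Product: 3.41 mg / 44.00 g mol⁻¹ = 7.750e-5 mol.
Photons that must be absorbed: 7.750e-5 / 0.516 = 1.502e-4 mol.
Photon energy: hc/λ = 5.160e-19 J; per mole, 3.107e5 J mol⁻¹.
Energy required: 1.502e-4 × 3.107e5 = 46.67 J.
Time: 46.67 J / 0.0178 W = 2600 s.

t ≈ 2600 s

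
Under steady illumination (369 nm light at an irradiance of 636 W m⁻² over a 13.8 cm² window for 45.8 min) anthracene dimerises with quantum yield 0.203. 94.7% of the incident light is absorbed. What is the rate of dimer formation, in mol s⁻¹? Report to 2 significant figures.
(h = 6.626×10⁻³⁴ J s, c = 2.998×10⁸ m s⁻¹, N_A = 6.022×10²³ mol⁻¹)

5.2×10⁻⁷ mol s⁻¹

Photon energy at 369 nm: hc/λ = (6.626×10⁻³⁴)(2.998×10⁸)/(369×10⁻⁹) = 5.383×10⁻¹⁹ J.
Energy delivered: (636 W m⁻²)(13.8×10⁻⁴ m²)(2748 s) = 2412 J.
Photons incident: 2412 / 5.383×10⁻¹⁹ = 4.481×10²¹, i.e. 4.481×10²¹/6.022×10²³ = 0.007441 mol.
Photons absorbed: 0.947 × 0.007441 = 0.007047 mol.
Product formed: 0.203 × 0.007047 = 0.001431 mol.
Rate: 0.001431 / 2748 s = 5.2×10⁻⁷ mol s⁻¹.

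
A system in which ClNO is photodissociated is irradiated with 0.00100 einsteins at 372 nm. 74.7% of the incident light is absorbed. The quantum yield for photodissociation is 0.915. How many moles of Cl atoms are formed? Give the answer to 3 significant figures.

6.84e-4 mol

Photons absorbed: 0.747 × 0.00100 = 7.470e-4 mol.
Product: Φ × n_abs = 0.915 × 7.470e-4 = 6.835e-4 mol.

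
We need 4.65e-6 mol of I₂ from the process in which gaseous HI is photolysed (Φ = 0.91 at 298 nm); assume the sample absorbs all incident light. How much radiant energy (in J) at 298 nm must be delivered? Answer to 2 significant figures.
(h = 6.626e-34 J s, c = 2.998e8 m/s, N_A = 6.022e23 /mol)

2.1 J

Photons that must be absorbed: 4.65e-6 / 0.91 = 5.110e-6 mol.
Photon energy: hc/λ = 6.666e-19 J; per mole, 4.014e5 J mol⁻¹.
Energy required: 5.110e-6 × 4.014e5 = 2.1 J.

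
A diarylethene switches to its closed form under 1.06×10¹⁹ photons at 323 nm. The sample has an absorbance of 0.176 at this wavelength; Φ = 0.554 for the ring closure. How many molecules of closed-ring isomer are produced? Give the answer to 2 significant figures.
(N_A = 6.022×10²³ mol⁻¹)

Moles of photons: 1.06×10¹⁹ / 6.022×10²³ = 1.760×10⁻⁵ mol.
Fraction absorbed: 1 − 10^(−0.176) = 0.3332.
Photons absorbed: 0.3332 × 1.760×10⁻⁵ = 5.864×10⁻⁶ mol.
Product: Φ × n_abs = 0.554 × 5.864×10⁻⁶ = 3.249×10⁻⁶ mol.
As a count: 3.249×10⁻⁶ × 6.022×10²³ = 2.0×10¹⁸.

2.0×10¹⁸ molecules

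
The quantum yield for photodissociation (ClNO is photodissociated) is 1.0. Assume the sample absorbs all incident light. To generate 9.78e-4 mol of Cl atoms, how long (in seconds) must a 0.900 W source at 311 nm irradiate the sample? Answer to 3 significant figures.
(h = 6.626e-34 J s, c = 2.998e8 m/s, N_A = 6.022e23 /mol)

t ≈ 418 s

Photons that must be absorbed: 9.78e-4 / 1.0 = 9.780e-4 mol.
Photon energy: hc/λ = 6.387e-19 J; per mole, 3.846e5 J mol⁻¹.
Energy required: 9.780e-4 × 3.846e5 = 376.1 J.
Time: 376.1 J / 0.9 W = 418 s.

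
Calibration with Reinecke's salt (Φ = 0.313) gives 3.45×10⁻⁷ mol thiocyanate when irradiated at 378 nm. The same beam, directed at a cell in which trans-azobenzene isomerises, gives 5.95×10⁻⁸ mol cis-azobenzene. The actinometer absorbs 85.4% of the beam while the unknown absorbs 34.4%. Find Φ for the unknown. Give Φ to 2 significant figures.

Φ = 0.13

Photons absorbed by the actinometer: 3.45×10⁻⁷ / 0.313 = 1.102×10⁻⁶ mol.
Incident flux: 1.102×10⁻⁶ / 0.854 = 1.290×10⁻⁶ einstein.
Absorbed by unknown: 0.344 × 1.290×10⁻⁶ = 4.438×10⁻⁷ mol.
Φ(unknown) = 5.95×10⁻⁸ / 4.438×10⁻⁷ = 0.13.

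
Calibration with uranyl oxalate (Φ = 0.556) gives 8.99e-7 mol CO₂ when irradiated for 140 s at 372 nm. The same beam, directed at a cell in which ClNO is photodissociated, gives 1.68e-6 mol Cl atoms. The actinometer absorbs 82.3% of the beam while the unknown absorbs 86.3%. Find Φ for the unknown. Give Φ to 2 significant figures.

Φ = 0.99

Photons absorbed by the actinometer: 8.99e-7 / 0.556 = 1.617e-6 mol.
Incident flux: 1.617e-6 / 0.823 = 1.965e-6 einstein.
Absorbed by unknown: 0.863 × 1.965e-6 = 1.696e-6 mol.
Φ(unknown) = 1.68e-6 / 1.696e-6 = 0.99.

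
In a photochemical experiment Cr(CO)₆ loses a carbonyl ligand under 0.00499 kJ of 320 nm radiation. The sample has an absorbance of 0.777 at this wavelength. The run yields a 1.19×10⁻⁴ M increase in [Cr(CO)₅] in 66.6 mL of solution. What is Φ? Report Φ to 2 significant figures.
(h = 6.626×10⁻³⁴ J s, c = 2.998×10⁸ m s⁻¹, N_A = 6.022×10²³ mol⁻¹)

Φ = 0.71

Product: (1.19×10⁻⁴ M)(0.0666 L) = 7.925×10⁻⁶ mol.
Photon energy at 320 nm: hc/λ = (6.626×10⁻³⁴)(2.998×10⁸)/(320×10⁻⁹) = 6.208×10⁻¹⁹ J.
Incident energy: 0.00499 kJ = 4.99 J.
Photons incident: 4.99 / 6.208×10⁻¹⁹ = 8.038×10¹⁸, i.e. 8.038×10¹⁸/6.022×10²³ = 1.335×10⁻⁵ mol.
Fraction absorbed: 1 − 10^(−0.777) = 0.8329.
Photons absorbed: 0.8329 × 1.335×10⁻⁵ = 1.112×10⁻⁵ mol.
Φ = 7.925×10⁻⁶ mol / 1.112×10⁻⁵ mol photons = 0.71.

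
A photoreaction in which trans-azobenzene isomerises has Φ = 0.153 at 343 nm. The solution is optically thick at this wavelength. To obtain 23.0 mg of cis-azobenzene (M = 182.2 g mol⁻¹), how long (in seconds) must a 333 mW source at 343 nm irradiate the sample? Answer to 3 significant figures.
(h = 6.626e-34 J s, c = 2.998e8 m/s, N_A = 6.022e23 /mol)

Product: 23.0 mg / 182.2 g mol⁻¹ = 1.262e-4 mol.
Photons that must be absorbed: 1.262e-4 / 0.153 = 8.248e-4 mol.
Photon energy: hc/λ = 5.791e-19 J; per mole, 3.487e5 J mol⁻¹.
Energy required: 8.248e-4 × 3.487e5 = 287.6 J.
Time: 287.6 J / 0.333 W = 864 s.

t ≈ 864 s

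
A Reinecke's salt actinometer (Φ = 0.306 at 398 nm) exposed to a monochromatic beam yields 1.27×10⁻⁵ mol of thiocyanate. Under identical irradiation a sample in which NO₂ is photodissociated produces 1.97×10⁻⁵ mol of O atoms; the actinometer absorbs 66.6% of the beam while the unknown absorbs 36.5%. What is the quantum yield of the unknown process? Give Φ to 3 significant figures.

Φ = 0.866

Photons absorbed by the actinometer: 1.27×10⁻⁵ / 0.306 = 4.150×10⁻⁵ mol.
Incident flux: 4.150×10⁻⁵ / 0.666 = 6.231×10⁻⁵ einstein.
Absorbed by unknown: 0.365 × 6.231×10⁻⁵ = 2.274×10⁻⁵ mol.
Φ(unknown) = 1.97×10⁻⁵ / 2.274×10⁻⁵ = 0.866.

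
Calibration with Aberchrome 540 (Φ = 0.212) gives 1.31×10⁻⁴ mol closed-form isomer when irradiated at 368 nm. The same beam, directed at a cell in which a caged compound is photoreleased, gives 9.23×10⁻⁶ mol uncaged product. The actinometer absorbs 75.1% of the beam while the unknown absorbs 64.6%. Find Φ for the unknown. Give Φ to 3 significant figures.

Photons absorbed by the actinometer: 1.31×10⁻⁴ / 0.212 = 6.179×10⁻⁴ mol.
Incident flux: 6.179×10⁻⁴ / 0.751 = 8.228×10⁻⁴ einstein.
Absorbed by unknown: 0.646 × 8.228×10⁻⁴ = 5.315×10⁻⁴ mol.
Φ(unknown) = 9.23×10⁻⁶ / 5.315×10⁻⁴ = 0.0174.

Φ = 0.0174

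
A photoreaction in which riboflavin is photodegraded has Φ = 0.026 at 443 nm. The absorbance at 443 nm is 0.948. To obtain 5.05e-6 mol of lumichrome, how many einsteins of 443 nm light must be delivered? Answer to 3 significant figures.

2.19e-4 einstein

Photons that must be absorbed: 5.05e-6 / 0.026 = 1.942e-4 mol.
Fraction absorbed: 1 − 10^(−0.948) = 0.8873.
Incident photons needed: 1.942e-4 / 0.8873 = 2.189e-4 mol.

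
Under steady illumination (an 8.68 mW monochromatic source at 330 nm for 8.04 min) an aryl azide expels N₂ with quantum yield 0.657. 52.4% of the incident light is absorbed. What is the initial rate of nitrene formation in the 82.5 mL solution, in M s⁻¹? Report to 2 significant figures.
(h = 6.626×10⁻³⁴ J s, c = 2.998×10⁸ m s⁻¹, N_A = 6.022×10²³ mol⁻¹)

Photon energy at 330 nm: hc/λ = (6.626×10⁻³⁴)(2.998×10⁸)/(330×10⁻⁹) = 6.020×10⁻¹⁹ J.
Energy delivered: (8.68 mW)(482.4 s) = 4.187 J.
Photons incident: 4.187 / 6.020×10⁻¹⁹ = 6.955×10¹⁸, i.e. 6.955×10¹⁸/6.022×10²³ = 1.155×10⁻⁵ mol.
Photons absorbed: 0.524 × 1.155×10⁻⁵ = 6.052×10⁻⁶ mol.
Product formed: 0.657 × 6.052×10⁻⁶ = 3.976×10⁻⁶ mol.
Rate: 3.976×10⁻⁶ mol / (482.4 s × 0.0825 L) = 1.0×10⁻⁷ M s⁻¹.

1.0×10⁻⁷ M s⁻¹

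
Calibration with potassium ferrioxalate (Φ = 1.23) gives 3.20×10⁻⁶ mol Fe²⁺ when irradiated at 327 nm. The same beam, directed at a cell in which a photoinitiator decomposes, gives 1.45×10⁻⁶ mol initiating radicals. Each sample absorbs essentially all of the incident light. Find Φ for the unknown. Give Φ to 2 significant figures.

Photons absorbed by the actinometer: 3.20×10⁻⁶ / 1.23 = 2.602×10⁻⁶ mol.
Φ(unknown) = 1.45×10⁻⁶ / 2.602×10⁻⁶ = 0.56.

Φ = 0.56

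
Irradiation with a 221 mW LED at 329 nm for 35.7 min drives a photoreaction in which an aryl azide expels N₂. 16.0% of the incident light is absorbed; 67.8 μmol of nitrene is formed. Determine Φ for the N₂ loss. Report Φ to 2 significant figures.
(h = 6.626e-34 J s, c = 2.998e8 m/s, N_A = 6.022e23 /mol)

Product: 67.8 μmol = 6.78e-5 mol.
Photon energy at 329 nm: hc/λ = (6.626e-34)(2.998e8)/(329e-9) = 6.038e-19 J.
Energy delivered: (221 mW)(2142 s) = 473.4 J.
Photons incident: 473.4 / 6.038e-19 = 7.840e20, i.e. 7.840e20/6.022e23 = 0.001302 mol.
Photons absorbed: 0.160 × 0.001302 = 2.083e-4 mol.
Φ = 6.78e-5 mol / 2.083e-4 mol photons = 0.33.

Φ = 0.33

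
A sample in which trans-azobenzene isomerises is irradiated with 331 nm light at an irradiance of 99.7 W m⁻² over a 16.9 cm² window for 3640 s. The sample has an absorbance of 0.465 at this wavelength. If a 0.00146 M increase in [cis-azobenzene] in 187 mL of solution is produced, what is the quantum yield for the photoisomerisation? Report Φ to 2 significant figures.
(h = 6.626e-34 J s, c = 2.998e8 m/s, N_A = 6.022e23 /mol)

Product: (0.00146 M)(0.187 L) = 2.730e-4 mol.
Photon energy at 331 nm: hc/λ = (6.626e-34)(2.998e8)/(331e-9) = 6.001e-19 J.
Energy delivered: (99.7 W m⁻²)(16.9e-4 m²)(3640 s) = 613.3 J.
Photons incident: 613.3 / 6.001e-19 = 1.022e21, i.e. 1.022e21/6.022e23 = 0.001697 mol.
Fraction absorbed: 1 − 10^(−0.465) = 0.6572.
Photons absorbed: 0.6572 × 0.001697 = 0.001115 mol.
Φ = 2.730e-4 mol / 0.001115 mol photons = 0.24.

Φ = 0.24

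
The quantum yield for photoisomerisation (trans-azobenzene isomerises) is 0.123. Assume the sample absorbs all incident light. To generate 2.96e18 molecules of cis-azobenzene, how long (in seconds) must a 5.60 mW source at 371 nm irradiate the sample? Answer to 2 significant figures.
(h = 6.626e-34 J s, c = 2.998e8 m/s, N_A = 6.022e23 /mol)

t ≈ 2300 s

Product: 2.96e18 / 6.022e23 = 4.915e-6 mol.
Photons that must be absorbed: 4.915e-6 / 0.123 = 3.996e-5 mol.
Photon energy: hc/λ = 5.354e-19 J; per mole, 3.224e5 J mol⁻¹.
Energy required: 3.996e-5 × 3.224e5 = 12.88 J.
Time: 12.88 J / 0.0056 W = 2300 s.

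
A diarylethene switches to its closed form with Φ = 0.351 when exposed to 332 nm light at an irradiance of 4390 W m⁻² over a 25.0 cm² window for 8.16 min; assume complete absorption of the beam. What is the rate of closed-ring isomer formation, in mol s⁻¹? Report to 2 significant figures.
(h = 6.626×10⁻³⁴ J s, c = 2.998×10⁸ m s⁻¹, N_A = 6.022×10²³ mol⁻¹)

1.1×10⁻⁵ mol s⁻¹

Photon energy at 332 nm: hc/λ = (6.626×10⁻³⁴)(2.998×10⁸)/(332×10⁻⁹) = 5.983×10⁻¹⁹ J.
Energy delivered: (4390 W m⁻²)(25.0×10⁻⁴ m²)(489.6 s) = 5373 J.
Photons incident: 5373 / 5.983×10⁻¹⁹ = 8.980×10²¹, i.e. 8.980×10²¹/6.022×10²³ = 0.01491 mol.
Product formed: 0.351 × 0.01491 = 0.005233 mol.
Rate: 0.005233 / 489.6 s = 1.1×10⁻⁵ mol s⁻¹.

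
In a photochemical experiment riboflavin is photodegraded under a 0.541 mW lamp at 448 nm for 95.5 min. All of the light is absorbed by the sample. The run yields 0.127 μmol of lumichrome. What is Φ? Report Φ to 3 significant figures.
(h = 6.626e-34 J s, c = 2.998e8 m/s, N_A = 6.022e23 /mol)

Φ = 0.0109

Product: 0.127 μmol = 1.27e-7 mol.
Photon energy at 448 nm: hc/λ = (6.626e-34)(2.998e8)/(448e-9) = 4.434e-19 J.
Energy delivered: (0.541 mW)(5730 s) = 3.100 J.
Photons incident: 3.100 / 4.434e-19 = 6.991e18, i.e. 6.991e18/6.022e23 = 1.161e-5 mol.
Φ = 1.27e-7 mol / 1.161e-5 mol photons = 0.0109.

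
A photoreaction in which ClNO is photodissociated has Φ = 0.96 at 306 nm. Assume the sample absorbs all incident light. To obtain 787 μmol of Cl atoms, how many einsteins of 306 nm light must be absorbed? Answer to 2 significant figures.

8.2×10⁻⁴ einstein

Product: 787 μmol = 7.87×10⁻⁴ mol.
Photons that must be absorbed: 7.87×10⁻⁴ / 0.96 = 8.198×10⁻⁴ mol.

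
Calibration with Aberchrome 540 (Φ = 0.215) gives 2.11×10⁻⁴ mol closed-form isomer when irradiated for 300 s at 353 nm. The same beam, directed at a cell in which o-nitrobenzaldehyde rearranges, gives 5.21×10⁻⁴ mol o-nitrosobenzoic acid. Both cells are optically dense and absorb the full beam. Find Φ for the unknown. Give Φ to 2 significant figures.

Φ = 0.53

Photons absorbed by the actinometer: 2.11×10⁻⁴ / 0.215 = 9.814×10⁻⁴ mol.
Φ(unknown) = 5.21×10⁻⁴ / 9.814×10⁻⁴ = 0.53.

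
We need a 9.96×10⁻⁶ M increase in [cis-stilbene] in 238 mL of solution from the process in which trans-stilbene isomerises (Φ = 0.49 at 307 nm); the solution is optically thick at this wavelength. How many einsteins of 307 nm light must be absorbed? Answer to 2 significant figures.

Product: (9.96×10⁻⁶ M)(0.238 L) = 2.370×10⁻⁶ mol.
Photons that must be absorbed: 2.370×10⁻⁶ / 0.49 = 4.837×10⁻⁶ mol.

4.8×10⁻⁶ einstein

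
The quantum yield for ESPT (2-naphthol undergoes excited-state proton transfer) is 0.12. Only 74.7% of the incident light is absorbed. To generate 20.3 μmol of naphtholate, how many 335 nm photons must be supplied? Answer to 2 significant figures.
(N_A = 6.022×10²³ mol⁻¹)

Product: 20.3 μmol = 2.03×10⁻⁵ mol.
Photons that must be absorbed: 2.03×10⁻⁵ / 0.12 = 1.692×10⁻⁴ mol.
Incident photons needed: 1.692×10⁻⁴ / 0.747 = 2.265×10⁻⁴ mol.
Photon count: 2.265×10⁻⁴ × 6.022×10²³ = 1.4×10²⁰.

1.4×10²⁰ photons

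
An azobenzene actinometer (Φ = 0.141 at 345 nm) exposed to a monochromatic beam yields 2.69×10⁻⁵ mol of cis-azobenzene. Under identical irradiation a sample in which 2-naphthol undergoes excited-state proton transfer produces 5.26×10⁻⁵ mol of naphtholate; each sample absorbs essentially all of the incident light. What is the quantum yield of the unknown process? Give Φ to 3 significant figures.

Φ = 0.276

Photons absorbed by the actinometer: 2.69×10⁻⁵ / 0.141 = 1.908×10⁻⁴ mol.
Φ(unknown) = 5.26×10⁻⁵ / 1.908×10⁻⁴ = 0.276.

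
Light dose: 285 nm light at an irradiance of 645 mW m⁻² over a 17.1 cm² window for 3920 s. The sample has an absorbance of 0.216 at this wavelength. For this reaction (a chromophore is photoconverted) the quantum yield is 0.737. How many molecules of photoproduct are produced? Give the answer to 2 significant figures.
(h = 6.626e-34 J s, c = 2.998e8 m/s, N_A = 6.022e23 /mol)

1.8e18 molecules

Photon energy at 285 nm: hc/λ = (6.626e-34)(2.998e8)/(285e-9) = 6.970e-19 J.
Energy delivered: (645 mW m⁻²)(17.1e-4 m²)(3920 s) = 4.324 J.
Photons incident: 4.324 / 6.970e-19 = 6.204e18, i.e. 6.204e18/6.022e23 = 1.030e-5 mol.
Fraction absorbed: 1 − 10^(−0.216) = 0.3919.
Photons absorbed: 0.3919 × 1.030e-5 = 4.037e-6 mol.
Product: Φ × n_abs = 0.737 × 4.037e-6 = 2.975e-6 mol.
As a count: 2.975e-6 × 6.022e23 = 1.8e18.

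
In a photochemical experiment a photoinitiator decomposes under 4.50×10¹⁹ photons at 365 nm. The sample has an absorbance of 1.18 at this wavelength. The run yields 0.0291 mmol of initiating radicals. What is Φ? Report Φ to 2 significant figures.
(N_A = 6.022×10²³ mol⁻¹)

Φ = 0.42

Product: 0.0291 mmol = 2.91×10⁻⁵ mol.
Moles of photons: 4.50×10¹⁹ / 6.022×10²³ = 7.473×10⁻⁵ mol.
Fraction absorbed: 1 − 10^(−1.18) = 0.9339.
Photons absorbed: 0.9339 × 7.473×10⁻⁵ = 6.979×10⁻⁵ mol.
Φ = 2.91×10⁻⁵ mol / 6.979×10⁻⁵ mol photons = 0.42.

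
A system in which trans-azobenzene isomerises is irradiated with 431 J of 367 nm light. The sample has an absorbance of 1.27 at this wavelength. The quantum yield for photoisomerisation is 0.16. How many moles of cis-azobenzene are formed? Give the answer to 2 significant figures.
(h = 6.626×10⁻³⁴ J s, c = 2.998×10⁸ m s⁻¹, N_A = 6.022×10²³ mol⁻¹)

2.0×10⁻⁴ mol

Photon energy at 367 nm: hc/λ = (6.626×10⁻³⁴)(2.998×10⁸)/(367×10⁻⁹) = 5.413×10⁻¹⁹ J.
Photons incident: 431 / 5.413×10⁻¹⁹ = 7.962×10²⁰, i.e. 7.962×10²⁰/6.022×10²³ = 0.001322 mol.
Fraction absorbed: 1 − 10^(−1.27) = 0.9463.
Photons absorbed: 0.9463 × 0.001322 = 0.001251 mol.
Product: Φ × n_abs = 0.16 × 0.001251 = 2.002×10⁻⁴ mol.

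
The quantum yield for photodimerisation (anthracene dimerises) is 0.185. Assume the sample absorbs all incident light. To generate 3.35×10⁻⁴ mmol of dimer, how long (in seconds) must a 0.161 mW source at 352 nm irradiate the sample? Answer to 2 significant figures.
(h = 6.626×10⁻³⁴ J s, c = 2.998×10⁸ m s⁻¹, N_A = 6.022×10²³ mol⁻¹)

Product: 3.35×10⁻⁴ mmol = 3.35×10⁻⁷ mol.
Photons that must be absorbed: 3.35×10⁻⁷ / 0.185 = 1.811×10⁻⁶ mol.
Photon energy: hc/λ = 5.643×10⁻¹⁹ J; per mole, 3.398×10⁵ J mol⁻¹.
Energy required: 1.811×10⁻⁶ × 3.398×10⁵ = 0.6154 J.
Time: 0.6154 J / 0.000161 W = 3800 s.

t ≈ 3800 s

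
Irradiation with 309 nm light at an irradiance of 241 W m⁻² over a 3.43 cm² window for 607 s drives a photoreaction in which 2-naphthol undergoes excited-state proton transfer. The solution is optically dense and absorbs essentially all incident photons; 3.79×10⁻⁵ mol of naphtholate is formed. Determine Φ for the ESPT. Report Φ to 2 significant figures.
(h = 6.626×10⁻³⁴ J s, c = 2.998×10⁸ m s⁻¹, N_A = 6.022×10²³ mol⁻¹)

Photon energy at 309 nm: hc/λ = (6.626×10⁻³⁴)(2.998×10⁸)/(309×10⁻⁹) = 6.429×10⁻¹⁹ J.
Energy delivered: (241 W m⁻²)(3.43×10⁻⁴ m²)(607 s) = 50.18 J.
Photons incident: 50.18 / 6.429×10⁻¹⁹ = 7.805×10¹⁹, i.e. 7.805×10¹⁹/6.022×10²³ = 1.296×10⁻⁴ mol.
Φ = 3.79×10⁻⁵ mol / 1.296×10⁻⁴ mol photons = 0.29.

Φ = 0.29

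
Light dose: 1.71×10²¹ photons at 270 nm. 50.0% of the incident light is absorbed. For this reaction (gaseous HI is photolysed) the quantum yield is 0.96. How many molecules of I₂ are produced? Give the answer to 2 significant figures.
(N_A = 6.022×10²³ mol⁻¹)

Moles of photons: 1.71×10²¹ / 6.022×10²³ = 0.002840 mol.
Photons absorbed: 0.500 × 0.002840 = 0.001420 mol.
Product: Φ × n_abs = 0.96 × 0.001420 = 0.001363 mol.
As a count: 0.001363 × 6.022×10²³ = 8.2×10²⁰.

8.2×10²⁰ molecules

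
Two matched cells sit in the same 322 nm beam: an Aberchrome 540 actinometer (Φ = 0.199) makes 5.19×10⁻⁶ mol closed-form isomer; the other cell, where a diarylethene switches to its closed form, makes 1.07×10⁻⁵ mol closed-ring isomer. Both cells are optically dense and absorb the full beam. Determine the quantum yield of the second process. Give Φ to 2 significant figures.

Φ = 0.41

Photons absorbed by the actinometer: 5.19×10⁻⁶ / 0.199 = 2.608×10⁻⁵ mol.
Φ(unknown) = 1.07×10⁻⁵ / 2.608×10⁻⁵ = 0.41.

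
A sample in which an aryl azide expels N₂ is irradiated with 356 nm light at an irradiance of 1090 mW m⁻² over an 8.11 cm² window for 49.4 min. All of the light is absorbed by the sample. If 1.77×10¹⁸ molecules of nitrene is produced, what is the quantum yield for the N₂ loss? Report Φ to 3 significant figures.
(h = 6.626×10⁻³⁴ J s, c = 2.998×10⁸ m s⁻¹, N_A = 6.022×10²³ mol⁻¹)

Φ = 0.377

Product: 1.77×10¹⁸ / 6.022×10²³ = 2.939×10⁻⁶ mol.
Photon energy at 356 nm: hc/λ = (6.626×10⁻³⁴)(2.998×10⁸)/(356×10⁻⁹) = 5.580×10⁻¹⁹ J.
Energy delivered: (1090 mW m⁻²)(8.11×10⁻⁴ m²)(2964 s) = 2.620 J.
Photons incident: 2.620 / 5.580×10⁻¹⁹ = 4.695×10¹⁸, i.e. 4.695×10¹⁸/6.022×10²³ = 7.796×10⁻⁶ mol.
Φ = 2.939×10⁻⁶ mol / 7.796×10⁻⁶ mol photons = 0.377.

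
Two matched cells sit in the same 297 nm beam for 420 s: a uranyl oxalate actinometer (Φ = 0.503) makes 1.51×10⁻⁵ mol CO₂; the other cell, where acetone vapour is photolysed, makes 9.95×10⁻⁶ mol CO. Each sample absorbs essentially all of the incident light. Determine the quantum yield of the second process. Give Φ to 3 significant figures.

Photons absorbed by the actinometer: 1.51×10⁻⁵ / 0.503 = 3.002×10⁻⁵ mol.
Φ(unknown) = 9.95×10⁻⁶ / 3.002×10⁻⁵ = 0.331.

Φ = 0.331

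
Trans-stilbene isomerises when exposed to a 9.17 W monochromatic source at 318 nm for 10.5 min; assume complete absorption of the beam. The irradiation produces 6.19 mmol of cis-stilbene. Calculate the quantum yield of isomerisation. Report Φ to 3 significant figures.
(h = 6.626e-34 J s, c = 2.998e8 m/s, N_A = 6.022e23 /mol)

Φ = 0.403

Product: 6.19 mmol = 0.00619 mol.
Photon energy at 318 nm: hc/λ = (6.626e-34)(2.998e8)/(318e-9) = 6.247e-19 J.
Energy delivered: (9.17 W)(630 s) = 5777 J.
Photons incident: 5777 / 6.247e-19 = 9.248e21, i.e. 9.248e21/6.022e23 = 0.01536 mol.
Φ = 0.00619 mol / 0.01536 mol photons = 0.403.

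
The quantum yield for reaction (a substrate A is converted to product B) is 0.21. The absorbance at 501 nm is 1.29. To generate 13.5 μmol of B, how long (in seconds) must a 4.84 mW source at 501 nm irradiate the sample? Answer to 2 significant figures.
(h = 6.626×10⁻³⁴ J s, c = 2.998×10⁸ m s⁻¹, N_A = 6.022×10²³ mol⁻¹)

t ≈ 3300 s

Product: 13.5 μmol = 1.35×10⁻⁵ mol.
Photons that must be absorbed: 1.35×10⁻⁵ / 0.21 = 6.429×10⁻⁵ mol.
Fraction absorbed: 1 − 10^(−1.29) = 0.9487.
Incident photons needed: 6.429×10⁻⁵ / 0.9487 = 6.777×10⁻⁵ mol.
Photon energy: hc/λ = 3.965×10⁻¹⁹ J; per mole, 2.388×10⁵ J mol⁻¹.
Energy required: 6.777×10⁻⁵ × 2.388×10⁵ = 16.18 J.
Time: 16.18 J / 0.00484 W = 3300 s.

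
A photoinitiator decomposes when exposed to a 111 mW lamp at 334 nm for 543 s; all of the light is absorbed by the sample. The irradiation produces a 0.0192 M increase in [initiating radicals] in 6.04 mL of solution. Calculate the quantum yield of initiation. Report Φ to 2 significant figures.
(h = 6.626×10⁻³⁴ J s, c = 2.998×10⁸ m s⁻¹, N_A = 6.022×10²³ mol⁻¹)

Φ = 0.69

Product: (0.0192 M)(0.00604 L) = 1.160×10⁻⁴ mol.
Photon energy at 334 nm: hc/λ = (6.626×10⁻³⁴)(2.998×10⁸)/(334×10⁻⁹) = 5.948×10⁻¹⁹ J.
Energy delivered: (111 mW)(543 s) = 60.27 J.
Photons incident: 60.27 / 5.948×10⁻¹⁹ = 1.013×10²⁰, i.e. 1.013×10²⁰/6.022×10²³ = 1.682×10⁻⁴ mol.
Φ = 1.160×10⁻⁴ mol / 1.682×10⁻⁴ mol photons = 0.69.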